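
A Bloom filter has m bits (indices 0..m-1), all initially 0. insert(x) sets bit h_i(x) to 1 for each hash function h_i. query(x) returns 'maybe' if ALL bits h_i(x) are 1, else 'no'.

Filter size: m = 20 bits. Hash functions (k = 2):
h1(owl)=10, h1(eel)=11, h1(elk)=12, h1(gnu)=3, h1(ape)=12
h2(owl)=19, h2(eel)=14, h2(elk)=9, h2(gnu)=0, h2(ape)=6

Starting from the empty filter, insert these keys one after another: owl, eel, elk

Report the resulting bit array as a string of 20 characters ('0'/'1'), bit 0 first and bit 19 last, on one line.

Start: bits=00000000000000000000
After insert 'owl': sets bits 10 19 -> bits=00000000001000000001
After insert 'eel': sets bits 11 14 -> bits=00000000001100100001
After insert 'elk': sets bits 9 12 -> bits=00000000011110100001

Answer: 00000000011110100001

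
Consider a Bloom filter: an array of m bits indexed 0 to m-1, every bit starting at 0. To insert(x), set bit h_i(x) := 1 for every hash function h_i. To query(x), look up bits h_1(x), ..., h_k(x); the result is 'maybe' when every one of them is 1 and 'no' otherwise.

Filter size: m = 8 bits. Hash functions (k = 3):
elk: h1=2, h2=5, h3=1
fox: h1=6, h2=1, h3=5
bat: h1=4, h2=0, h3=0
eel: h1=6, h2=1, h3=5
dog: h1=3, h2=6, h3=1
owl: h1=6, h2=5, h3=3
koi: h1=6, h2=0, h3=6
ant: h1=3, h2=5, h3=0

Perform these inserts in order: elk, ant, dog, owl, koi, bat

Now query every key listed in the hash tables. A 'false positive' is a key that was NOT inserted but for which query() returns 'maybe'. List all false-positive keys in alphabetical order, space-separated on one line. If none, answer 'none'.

Answer: eel fox

Derivation:
Start: bits=00000000
After insert 'elk': sets bits 1 2 5 -> bits=01100100
After insert 'ant': sets bits 0 3 5 -> bits=11110100
After insert 'dog': sets bits 1 3 6 -> bits=11110110
After insert 'owl': sets bits 3 5 6 -> bits=11110110
After insert 'koi': sets bits 0 6 -> bits=11110110
After insert 'bat': sets bits 0 4 -> bits=11111110
Not inserted: eel fox — query each against bits=11111110:
query eel: checks bit1=1, bit5=1, bit6=1 (all 1) -> maybe => FALSE POSITIVE
query fox: checks bit1=1, bit5=1, bit6=1 (all 1) -> maybe => FALSE POSITIVE
False positives (alphabetical): eel fox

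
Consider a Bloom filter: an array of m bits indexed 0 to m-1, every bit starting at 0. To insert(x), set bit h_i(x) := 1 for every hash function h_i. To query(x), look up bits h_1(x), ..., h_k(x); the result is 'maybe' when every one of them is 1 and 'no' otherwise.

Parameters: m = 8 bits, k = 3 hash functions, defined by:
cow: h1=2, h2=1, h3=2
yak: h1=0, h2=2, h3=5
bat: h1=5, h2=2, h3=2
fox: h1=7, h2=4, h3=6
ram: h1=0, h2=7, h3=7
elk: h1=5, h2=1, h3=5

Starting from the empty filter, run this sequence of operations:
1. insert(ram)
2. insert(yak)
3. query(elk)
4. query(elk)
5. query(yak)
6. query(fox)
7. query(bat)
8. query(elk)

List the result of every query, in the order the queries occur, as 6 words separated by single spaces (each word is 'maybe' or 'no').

Answer: no no maybe no maybe no

Derivation:
Start: bits=00000000
Op 1: insert ram -> sets bits 0 7 -> bits=10000001
Op 2: insert yak -> sets bits 0 2 5 -> bits=10100101
Op 3: query elk -> checks bit1=0, bit5=1 (has a 0) -> no
Op 4: query elk -> checks bit1=0, bit5=1 (has a 0) -> no
Op 5: query yak -> checks bit0=1, bit2=1, bit5=1 (all 1) -> maybe
Op 6: query fox -> checks bit4=0, bit6=0, bit7=1 (has a 0) -> no
Op 7: query bat -> checks bit2=1, bit5=1 (all 1) -> maybe
Op 8: query elk -> checks bit1=0, bit5=1 (has a 0) -> no
Query results in order: no no maybe no maybe no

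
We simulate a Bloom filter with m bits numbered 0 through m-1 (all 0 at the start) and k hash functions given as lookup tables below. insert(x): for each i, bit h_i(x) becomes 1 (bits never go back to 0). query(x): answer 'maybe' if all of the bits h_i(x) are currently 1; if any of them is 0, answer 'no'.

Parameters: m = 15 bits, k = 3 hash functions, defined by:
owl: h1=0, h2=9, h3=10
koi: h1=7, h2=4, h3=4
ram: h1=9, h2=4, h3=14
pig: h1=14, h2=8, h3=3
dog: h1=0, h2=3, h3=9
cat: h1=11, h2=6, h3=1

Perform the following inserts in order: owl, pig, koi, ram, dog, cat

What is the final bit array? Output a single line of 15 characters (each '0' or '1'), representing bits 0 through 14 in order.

Answer: 110110111111001

Derivation:
Start: bits=000000000000000
After insert 'owl': sets bits 0 9 10 -> bits=100000000110000
After insert 'pig': sets bits 3 8 14 -> bits=100100001110001
After insert 'koi': sets bits 4 7 -> bits=100110011110001
After insert 'ram': sets bits 4 9 14 -> bits=100110011110001
After insert 'dog': sets bits 0 3 9 -> bits=100110011110001
After insert 'cat': sets bits 1 6 11 -> bits=110110111111001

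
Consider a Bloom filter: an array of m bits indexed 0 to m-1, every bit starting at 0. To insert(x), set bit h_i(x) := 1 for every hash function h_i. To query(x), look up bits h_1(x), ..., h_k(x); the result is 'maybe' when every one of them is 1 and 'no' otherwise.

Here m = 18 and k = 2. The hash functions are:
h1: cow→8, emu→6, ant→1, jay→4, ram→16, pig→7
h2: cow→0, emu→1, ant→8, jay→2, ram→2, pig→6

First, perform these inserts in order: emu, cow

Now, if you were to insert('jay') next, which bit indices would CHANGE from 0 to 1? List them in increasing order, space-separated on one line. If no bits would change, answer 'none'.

Answer: 2 4

Derivation:
Start: bits=000000000000000000
After insert 'emu': sets bits 1 6 -> bits=010000100000000000
After insert 'cow': sets bits 0 8 -> bits=110000101000000000
insert 'jay' would touch bits 2 4; currently bit2=0, bit4=0
Bits that are 0 among those (would change 0->1): 2 4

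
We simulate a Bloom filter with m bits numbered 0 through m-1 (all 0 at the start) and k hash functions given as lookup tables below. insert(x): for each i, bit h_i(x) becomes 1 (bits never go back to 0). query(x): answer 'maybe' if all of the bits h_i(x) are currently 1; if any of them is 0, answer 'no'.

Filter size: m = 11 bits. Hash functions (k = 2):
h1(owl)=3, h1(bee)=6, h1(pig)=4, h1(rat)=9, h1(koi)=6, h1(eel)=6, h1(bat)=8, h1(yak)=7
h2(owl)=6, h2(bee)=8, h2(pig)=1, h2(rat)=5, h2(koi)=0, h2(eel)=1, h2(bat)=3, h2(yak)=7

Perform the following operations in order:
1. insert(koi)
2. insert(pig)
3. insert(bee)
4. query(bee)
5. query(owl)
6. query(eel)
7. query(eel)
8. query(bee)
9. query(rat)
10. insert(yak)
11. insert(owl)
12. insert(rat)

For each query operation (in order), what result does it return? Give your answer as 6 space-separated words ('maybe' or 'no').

Start: bits=00000000000
Op 1: insert koi -> sets bits 0 6 -> bits=10000010000
Op 2: insert pig -> sets bits 1 4 -> bits=11001010000
Op 3: insert bee -> sets bits 6 8 -> bits=11001010100
Op 4: query bee -> checks bit6=1, bit8=1 (all 1) -> maybe
Op 5: query owl -> checks bit3=0, bit6=1 (has a 0) -> no
Op 6: query eel -> checks bit1=1, bit6=1 (all 1) -> maybe
Op 7: query eel -> checks bit1=1, bit6=1 (all 1) -> maybe
Op 8: query bee -> checks bit6=1, bit8=1 (all 1) -> maybe
Op 9: query rat -> checks bit5=0, bit9=0 (has a 0) -> no
Op 10: insert yak -> sets bits 7 -> bits=11001011100
Op 11: insert owl -> sets bits 3 6 -> bits=11011011100
Op 12: insert rat -> sets bits 5 9 -> bits=11011111110
Query results in order: maybe no maybe maybe maybe no

Answer: maybe no maybe maybe maybe no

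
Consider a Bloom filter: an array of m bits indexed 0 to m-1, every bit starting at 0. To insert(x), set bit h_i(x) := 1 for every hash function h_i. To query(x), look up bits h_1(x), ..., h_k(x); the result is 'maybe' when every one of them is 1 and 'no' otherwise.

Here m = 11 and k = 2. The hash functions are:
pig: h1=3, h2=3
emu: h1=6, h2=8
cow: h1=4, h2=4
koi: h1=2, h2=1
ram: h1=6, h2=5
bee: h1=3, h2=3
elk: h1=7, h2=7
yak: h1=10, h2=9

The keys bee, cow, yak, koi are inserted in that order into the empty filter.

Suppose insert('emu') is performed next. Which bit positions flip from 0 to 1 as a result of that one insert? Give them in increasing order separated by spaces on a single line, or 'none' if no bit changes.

Answer: 6 8

Derivation:
Start: bits=00000000000
After insert 'bee': sets bits 3 -> bits=00010000000
After insert 'cow': sets bits 4 -> bits=00011000000
After insert 'yak': sets bits 9 10 -> bits=00011000011
After insert 'koi': sets bits 1 2 -> bits=01111000011
insert 'emu' would touch bits 6 8; currently bit6=0, bit8=0
Bits that are 0 among those (would change 0->1): 6 8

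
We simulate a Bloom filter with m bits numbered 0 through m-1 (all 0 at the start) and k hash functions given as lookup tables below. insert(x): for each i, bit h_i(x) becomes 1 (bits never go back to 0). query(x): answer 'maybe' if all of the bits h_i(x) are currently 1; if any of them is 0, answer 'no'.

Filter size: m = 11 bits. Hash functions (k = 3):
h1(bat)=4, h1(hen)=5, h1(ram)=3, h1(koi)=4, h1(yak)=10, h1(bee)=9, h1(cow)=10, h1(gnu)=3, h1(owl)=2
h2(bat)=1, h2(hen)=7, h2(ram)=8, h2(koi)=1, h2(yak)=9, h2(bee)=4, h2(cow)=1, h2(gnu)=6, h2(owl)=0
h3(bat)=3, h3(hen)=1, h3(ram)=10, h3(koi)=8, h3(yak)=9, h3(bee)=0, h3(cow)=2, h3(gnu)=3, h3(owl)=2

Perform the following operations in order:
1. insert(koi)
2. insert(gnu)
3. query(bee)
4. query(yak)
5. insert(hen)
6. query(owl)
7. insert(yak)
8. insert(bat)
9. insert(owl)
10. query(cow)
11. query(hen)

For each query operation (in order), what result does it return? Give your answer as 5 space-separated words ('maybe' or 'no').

Answer: no no no maybe maybe

Derivation:
Start: bits=00000000000
Op 1: insert koi -> sets bits 1 4 8 -> bits=01001000100
Op 2: insert gnu -> sets bits 3 6 -> bits=01011010100
Op 3: query bee -> checks bit0=0, bit4=1, bit9=0 (has a 0) -> no
Op 4: query yak -> checks bit9=0, bit10=0 (has a 0) -> no
Op 5: insert hen -> sets bits 1 5 7 -> bits=01011111100
Op 6: query owl -> checks bit0=0, bit2=0 (has a 0) -> no
Op 7: insert yak -> sets bits 9 10 -> bits=01011111111
Op 8: insert bat -> sets bits 1 3 4 -> bits=01011111111
Op 9: insert owl -> sets bits 0 2 -> bits=11111111111
Op 10: query cow -> checks bit1=1, bit2=1, bit10=1 (all 1) -> maybe
Op 11: query hen -> checks bit1=1, bit5=1, bit7=1 (all 1) -> maybe
Query results in order: no no no maybe maybe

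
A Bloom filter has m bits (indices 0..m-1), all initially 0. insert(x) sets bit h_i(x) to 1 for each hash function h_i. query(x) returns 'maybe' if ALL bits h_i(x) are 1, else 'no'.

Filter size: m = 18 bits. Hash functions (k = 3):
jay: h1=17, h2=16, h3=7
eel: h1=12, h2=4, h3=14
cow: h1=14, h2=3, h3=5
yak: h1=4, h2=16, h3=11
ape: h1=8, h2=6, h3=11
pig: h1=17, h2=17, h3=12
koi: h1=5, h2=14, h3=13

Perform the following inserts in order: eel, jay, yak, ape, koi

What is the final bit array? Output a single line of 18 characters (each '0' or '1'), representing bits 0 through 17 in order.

Answer: 000011111001111011

Derivation:
Start: bits=000000000000000000
After insert 'eel': sets bits 4 12 14 -> bits=000010000000101000
After insert 'jay': sets bits 7 16 17 -> bits=000010010000101011
After insert 'yak': sets bits 4 11 16 -> bits=000010010001101011
After insert 'ape': sets bits 6 8 11 -> bits=000010111001101011
After insert 'koi': sets bits 5 13 14 -> bits=000011111001111011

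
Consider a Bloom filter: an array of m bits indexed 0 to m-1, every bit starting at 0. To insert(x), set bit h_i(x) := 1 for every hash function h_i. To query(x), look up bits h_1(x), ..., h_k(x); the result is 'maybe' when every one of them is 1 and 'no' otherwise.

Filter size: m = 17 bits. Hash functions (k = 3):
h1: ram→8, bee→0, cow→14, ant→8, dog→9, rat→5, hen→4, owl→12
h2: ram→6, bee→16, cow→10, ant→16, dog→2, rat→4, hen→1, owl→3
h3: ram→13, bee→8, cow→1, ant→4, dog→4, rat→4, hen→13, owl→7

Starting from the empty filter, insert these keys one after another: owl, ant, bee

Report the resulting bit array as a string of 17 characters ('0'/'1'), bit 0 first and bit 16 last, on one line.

Start: bits=00000000000000000
After insert 'owl': sets bits 3 7 12 -> bits=00010001000010000
After insert 'ant': sets bits 4 8 16 -> bits=00011001100010001
After insert 'bee': sets bits 0 8 16 -> bits=10011001100010001

Answer: 10011001100010001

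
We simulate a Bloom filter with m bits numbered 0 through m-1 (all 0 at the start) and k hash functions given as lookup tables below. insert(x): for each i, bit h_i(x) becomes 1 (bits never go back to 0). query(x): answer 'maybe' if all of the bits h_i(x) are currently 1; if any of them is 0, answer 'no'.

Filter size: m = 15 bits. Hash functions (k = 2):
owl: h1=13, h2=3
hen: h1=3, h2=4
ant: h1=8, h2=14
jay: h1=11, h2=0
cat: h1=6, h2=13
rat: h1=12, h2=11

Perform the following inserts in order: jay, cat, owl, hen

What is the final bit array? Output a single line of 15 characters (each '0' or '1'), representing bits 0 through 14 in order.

Answer: 100110100001010

Derivation:
Start: bits=000000000000000
After insert 'jay': sets bits 0 11 -> bits=100000000001000
After insert 'cat': sets bits 6 13 -> bits=100000100001010
After insert 'owl': sets bits 3 13 -> bits=100100100001010
After insert 'hen': sets bits 3 4 -> bits=100110100001010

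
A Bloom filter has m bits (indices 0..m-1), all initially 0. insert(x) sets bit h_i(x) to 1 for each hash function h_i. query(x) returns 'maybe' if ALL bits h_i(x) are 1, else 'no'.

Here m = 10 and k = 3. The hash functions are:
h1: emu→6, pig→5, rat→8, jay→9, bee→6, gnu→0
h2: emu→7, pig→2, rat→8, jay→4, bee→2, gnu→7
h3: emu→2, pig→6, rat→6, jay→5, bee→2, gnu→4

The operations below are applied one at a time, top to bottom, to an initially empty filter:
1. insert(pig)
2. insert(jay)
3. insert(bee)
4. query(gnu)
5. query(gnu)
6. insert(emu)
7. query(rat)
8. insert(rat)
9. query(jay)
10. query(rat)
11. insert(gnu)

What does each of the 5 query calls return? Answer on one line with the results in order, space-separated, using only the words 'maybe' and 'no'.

Start: bits=0000000000
Op 1: insert pig -> sets bits 2 5 6 -> bits=0010011000
Op 2: insert jay -> sets bits 4 5 9 -> bits=0010111001
Op 3: insert bee -> sets bits 2 6 -> bits=0010111001
Op 4: query gnu -> checks bit0=0, bit4=1, bit7=0 (has a 0) -> no
Op 5: query gnu -> checks bit0=0, bit4=1, bit7=0 (has a 0) -> no
Op 6: insert emu -> sets bits 2 6 7 -> bits=0010111101
Op 7: query rat -> checks bit6=1, bit8=0 (has a 0) -> no
Op 8: insert rat -> sets bits 6 8 -> bits=0010111111
Op 9: query jay -> checks bit4=1, bit5=1, bit9=1 (all 1) -> maybe
Op 10: query rat -> checks bit6=1, bit8=1 (all 1) -> maybe
Op 11: insert gnu -> sets bits 0 4 7 -> bits=1010111111
Query results in order: no no no maybe maybe

Answer: no no no maybe maybe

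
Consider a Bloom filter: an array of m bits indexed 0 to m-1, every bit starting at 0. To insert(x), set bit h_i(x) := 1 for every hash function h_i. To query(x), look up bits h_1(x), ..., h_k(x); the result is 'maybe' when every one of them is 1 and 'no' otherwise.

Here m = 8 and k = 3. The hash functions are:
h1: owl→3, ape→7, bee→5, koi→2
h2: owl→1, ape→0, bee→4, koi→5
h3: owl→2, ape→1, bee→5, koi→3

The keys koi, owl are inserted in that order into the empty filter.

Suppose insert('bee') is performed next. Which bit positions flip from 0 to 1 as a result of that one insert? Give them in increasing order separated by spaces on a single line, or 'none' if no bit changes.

Answer: 4

Derivation:
Start: bits=00000000
After insert 'koi': sets bits 2 3 5 -> bits=00110100
After insert 'owl': sets bits 1 2 3 -> bits=01110100
insert 'bee' would touch bits 4 5; currently bit4=0, bit5=1
Bits that are 0 among those (would change 0->1): 4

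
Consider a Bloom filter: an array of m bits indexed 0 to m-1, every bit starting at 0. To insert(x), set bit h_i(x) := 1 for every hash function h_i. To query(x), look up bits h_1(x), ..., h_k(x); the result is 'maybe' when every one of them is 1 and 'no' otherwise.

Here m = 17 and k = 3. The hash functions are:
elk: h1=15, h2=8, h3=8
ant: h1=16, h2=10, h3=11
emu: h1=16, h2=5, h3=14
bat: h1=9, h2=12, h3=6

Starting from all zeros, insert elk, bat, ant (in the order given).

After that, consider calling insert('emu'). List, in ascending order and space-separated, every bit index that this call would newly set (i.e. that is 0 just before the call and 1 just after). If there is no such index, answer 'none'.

Answer: 5 14

Derivation:
Start: bits=00000000000000000
After insert 'elk': sets bits 8 15 -> bits=00000000100000010
After insert 'bat': sets bits 6 9 12 -> bits=00000010110010010
After insert 'ant': sets bits 10 11 16 -> bits=00000010111110011
insert 'emu' would touch bits 5 14 16; currently bit5=0, bit14=0, bit16=1
Bits that are 0 among those (would change 0->1): 5 14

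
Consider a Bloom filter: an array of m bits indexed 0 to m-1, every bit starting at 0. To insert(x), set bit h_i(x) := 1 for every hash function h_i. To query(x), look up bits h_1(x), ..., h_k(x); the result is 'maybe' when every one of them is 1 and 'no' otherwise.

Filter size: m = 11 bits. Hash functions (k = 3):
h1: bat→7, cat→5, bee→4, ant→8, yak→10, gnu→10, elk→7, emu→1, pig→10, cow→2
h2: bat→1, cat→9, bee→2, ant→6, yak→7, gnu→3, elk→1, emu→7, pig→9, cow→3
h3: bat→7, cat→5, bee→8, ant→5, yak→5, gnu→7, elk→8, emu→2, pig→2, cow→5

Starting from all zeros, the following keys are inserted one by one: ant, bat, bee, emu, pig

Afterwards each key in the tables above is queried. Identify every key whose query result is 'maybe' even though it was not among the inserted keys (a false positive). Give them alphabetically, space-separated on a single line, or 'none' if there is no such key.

Answer: cat elk yak

Derivation:
Start: bits=00000000000
After insert 'ant': sets bits 5 6 8 -> bits=00000110100
After insert 'bat': sets bits 1 7 -> bits=01000111100
After insert 'bee': sets bits 2 4 8 -> bits=01101111100
After insert 'emu': sets bits 1 2 7 -> bits=01101111100
After insert 'pig': sets bits 2 9 10 -> bits=01101111111
Not inserted: cat cow elk gnu yak — query each against bits=01101111111:
query cat: checks bit5=1, bit9=1 (all 1) -> maybe => FALSE POSITIVE
query cow: checks bit2=1, bit3=0, bit5=1 (has a 0) -> no => not a false positive
query elk: checks bit1=1, bit7=1, bit8=1 (all 1) -> maybe => FALSE POSITIVE
query gnu: checks bit3=0, bit7=1, bit10=1 (has a 0) -> no => not a false positive
query yak: checks bit5=1, bit7=1, bit10=1 (all 1) -> maybe => FALSE POSITIVE
False positives (alphabetical): cat elk yak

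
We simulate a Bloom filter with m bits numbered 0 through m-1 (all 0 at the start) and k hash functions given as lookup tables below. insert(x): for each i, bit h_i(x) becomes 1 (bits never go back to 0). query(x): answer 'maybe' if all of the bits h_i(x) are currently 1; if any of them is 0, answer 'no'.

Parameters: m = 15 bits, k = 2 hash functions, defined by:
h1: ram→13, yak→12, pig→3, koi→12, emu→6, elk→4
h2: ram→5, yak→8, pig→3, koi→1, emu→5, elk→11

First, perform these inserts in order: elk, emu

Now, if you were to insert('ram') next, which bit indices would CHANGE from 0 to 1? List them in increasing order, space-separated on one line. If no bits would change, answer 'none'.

Start: bits=000000000000000
After insert 'elk': sets bits 4 11 -> bits=000010000001000
After insert 'emu': sets bits 5 6 -> bits=000011100001000
insert 'ram' would touch bits 5 13; currently bit5=1, bit13=0
Bits that are 0 among those (would change 0->1): 13

Answer: 13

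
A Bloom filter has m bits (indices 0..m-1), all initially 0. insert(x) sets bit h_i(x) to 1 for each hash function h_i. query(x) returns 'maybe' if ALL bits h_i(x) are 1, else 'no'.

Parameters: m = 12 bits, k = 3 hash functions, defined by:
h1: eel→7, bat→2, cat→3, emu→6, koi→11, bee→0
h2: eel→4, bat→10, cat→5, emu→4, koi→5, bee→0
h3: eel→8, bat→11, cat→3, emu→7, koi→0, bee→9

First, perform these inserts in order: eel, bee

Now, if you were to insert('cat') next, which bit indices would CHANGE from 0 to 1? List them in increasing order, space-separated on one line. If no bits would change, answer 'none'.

Start: bits=000000000000
After insert 'eel': sets bits 4 7 8 -> bits=000010011000
After insert 'bee': sets bits 0 9 -> bits=100010011100
insert 'cat' would touch bits 3 5; currently bit3=0, bit5=0
Bits that are 0 among those (would change 0->1): 3 5

Answer: 3 5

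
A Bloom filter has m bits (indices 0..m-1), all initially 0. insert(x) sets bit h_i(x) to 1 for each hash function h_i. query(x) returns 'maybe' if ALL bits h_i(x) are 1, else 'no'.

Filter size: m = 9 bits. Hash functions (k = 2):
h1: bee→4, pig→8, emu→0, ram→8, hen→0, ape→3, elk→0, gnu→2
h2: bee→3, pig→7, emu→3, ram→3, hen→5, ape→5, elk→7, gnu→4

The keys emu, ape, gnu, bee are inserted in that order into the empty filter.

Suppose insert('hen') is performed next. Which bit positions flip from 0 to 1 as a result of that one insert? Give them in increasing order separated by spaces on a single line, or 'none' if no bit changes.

Start: bits=000000000
After insert 'emu': sets bits 0 3 -> bits=100100000
After insert 'ape': sets bits 3 5 -> bits=100101000
After insert 'gnu': sets bits 2 4 -> bits=101111000
After insert 'bee': sets bits 3 4 -> bits=101111000
insert 'hen' would touch bits 0 5; currently bit0=1, bit5=1
Bits that are 0 among those (would change 0->1): none

Answer: none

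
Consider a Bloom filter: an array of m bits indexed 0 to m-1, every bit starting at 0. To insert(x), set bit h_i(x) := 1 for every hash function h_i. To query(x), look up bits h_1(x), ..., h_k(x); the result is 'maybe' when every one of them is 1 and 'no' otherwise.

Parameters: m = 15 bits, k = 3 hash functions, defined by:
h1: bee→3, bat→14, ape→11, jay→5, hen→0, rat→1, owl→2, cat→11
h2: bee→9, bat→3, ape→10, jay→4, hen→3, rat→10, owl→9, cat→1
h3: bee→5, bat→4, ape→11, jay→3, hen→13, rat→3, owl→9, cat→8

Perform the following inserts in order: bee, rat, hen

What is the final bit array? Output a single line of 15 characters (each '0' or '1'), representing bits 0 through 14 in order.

Start: bits=000000000000000
After insert 'bee': sets bits 3 5 9 -> bits=000101000100000
After insert 'rat': sets bits 1 3 10 -> bits=010101000110000
After insert 'hen': sets bits 0 3 13 -> bits=110101000110010

Answer: 110101000110010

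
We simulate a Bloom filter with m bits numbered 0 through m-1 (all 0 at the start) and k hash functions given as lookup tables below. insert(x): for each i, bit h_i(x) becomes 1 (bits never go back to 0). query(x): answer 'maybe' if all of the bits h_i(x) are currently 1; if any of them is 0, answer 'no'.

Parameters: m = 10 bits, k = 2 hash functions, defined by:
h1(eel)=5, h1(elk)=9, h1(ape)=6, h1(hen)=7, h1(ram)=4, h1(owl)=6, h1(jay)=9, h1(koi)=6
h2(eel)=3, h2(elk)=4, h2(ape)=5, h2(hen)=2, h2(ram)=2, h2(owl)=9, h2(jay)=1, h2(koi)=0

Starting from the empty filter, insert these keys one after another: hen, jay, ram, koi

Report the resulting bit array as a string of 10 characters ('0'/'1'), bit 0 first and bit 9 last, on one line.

Start: bits=0000000000
After insert 'hen': sets bits 2 7 -> bits=0010000100
After insert 'jay': sets bits 1 9 -> bits=0110000101
After insert 'ram': sets bits 2 4 -> bits=0110100101
After insert 'koi': sets bits 0 6 -> bits=1110101101

Answer: 1110101101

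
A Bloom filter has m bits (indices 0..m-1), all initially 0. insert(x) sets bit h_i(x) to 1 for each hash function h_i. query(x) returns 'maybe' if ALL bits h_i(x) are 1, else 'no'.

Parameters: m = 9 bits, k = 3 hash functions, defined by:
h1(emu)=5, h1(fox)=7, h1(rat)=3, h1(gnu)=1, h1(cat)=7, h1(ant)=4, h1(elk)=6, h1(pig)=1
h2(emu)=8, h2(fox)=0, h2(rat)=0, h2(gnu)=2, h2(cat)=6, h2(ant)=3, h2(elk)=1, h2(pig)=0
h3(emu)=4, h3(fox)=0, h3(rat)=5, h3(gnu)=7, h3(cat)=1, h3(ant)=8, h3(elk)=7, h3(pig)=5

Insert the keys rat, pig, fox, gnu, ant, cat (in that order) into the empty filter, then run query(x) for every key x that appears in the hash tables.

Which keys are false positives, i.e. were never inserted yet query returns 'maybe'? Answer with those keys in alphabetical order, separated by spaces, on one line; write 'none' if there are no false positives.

Start: bits=000000000
After insert 'rat': sets bits 0 3 5 -> bits=100101000
After insert 'pig': sets bits 0 1 5 -> bits=110101000
After insert 'fox': sets bits 0 7 -> bits=110101010
After insert 'gnu': sets bits 1 2 7 -> bits=111101010
After insert 'ant': sets bits 3 4 8 -> bits=111111011
After insert 'cat': sets bits 1 6 7 -> bits=111111111
Not inserted: elk emu — query each against bits=111111111:
query elk: checks bit1=1, bit6=1, bit7=1 (all 1) -> maybe => FALSE POSITIVE
query emu: checks bit4=1, bit5=1, bit8=1 (all 1) -> maybe => FALSE POSITIVE
False positives (alphabetical): elk emu

Answer: elk emu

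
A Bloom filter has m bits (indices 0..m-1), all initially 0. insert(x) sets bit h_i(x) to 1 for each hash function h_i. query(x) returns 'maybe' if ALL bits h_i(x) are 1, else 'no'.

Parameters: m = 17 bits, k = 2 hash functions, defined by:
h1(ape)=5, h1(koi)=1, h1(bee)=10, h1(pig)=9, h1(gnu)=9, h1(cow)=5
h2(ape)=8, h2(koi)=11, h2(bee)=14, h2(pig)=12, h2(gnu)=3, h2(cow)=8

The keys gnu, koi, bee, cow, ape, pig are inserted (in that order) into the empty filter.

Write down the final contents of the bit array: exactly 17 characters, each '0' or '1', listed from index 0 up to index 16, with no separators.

Answer: 01010100111110100

Derivation:
Start: bits=00000000000000000
After insert 'gnu': sets bits 3 9 -> bits=00010000010000000
After insert 'koi': sets bits 1 11 -> bits=01010000010100000
After insert 'bee': sets bits 10 14 -> bits=01010000011100100
After insert 'cow': sets bits 5 8 -> bits=01010100111100100
After insert 'ape': sets bits 5 8 -> bits=01010100111100100
After insert 'pig': sets bits 9 12 -> bits=01010100111110100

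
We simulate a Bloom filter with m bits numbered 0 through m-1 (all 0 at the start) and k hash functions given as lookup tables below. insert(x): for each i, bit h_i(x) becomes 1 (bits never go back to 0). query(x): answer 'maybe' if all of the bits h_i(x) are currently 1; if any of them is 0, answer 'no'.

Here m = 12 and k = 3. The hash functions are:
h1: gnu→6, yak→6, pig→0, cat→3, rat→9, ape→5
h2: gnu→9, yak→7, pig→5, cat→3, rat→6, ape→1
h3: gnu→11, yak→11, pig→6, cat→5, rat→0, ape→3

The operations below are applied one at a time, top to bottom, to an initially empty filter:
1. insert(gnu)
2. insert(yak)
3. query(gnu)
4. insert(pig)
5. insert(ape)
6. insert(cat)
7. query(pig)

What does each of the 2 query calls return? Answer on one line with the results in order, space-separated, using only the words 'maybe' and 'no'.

Start: bits=000000000000
Op 1: insert gnu -> sets bits 6 9 11 -> bits=000000100101
Op 2: insert yak -> sets bits 6 7 11 -> bits=000000110101
Op 3: query gnu -> checks bit6=1, bit9=1, bit11=1 (all 1) -> maybe
Op 4: insert pig -> sets bits 0 5 6 -> bits=100001110101
Op 5: insert ape -> sets bits 1 3 5 -> bits=110101110101
Op 6: insert cat -> sets bits 3 5 -> bits=110101110101
Op 7: query pig -> checks bit0=1, bit5=1, bit6=1 (all 1) -> maybe
Query results in order: maybe maybe

Answer: maybe maybe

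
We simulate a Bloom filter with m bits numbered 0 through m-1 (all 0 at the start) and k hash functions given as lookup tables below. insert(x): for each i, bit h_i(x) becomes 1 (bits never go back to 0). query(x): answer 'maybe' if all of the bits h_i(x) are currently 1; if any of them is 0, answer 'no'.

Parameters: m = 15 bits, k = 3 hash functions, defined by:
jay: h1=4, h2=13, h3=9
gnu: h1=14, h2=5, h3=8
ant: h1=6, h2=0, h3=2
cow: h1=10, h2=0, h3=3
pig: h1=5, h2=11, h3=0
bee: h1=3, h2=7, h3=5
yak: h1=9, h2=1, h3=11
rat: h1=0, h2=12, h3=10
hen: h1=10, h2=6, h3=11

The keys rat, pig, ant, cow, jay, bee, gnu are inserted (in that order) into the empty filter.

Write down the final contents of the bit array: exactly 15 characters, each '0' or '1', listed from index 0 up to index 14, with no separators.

Answer: 101111111111111

Derivation:
Start: bits=000000000000000
After insert 'rat': sets bits 0 10 12 -> bits=100000000010100
After insert 'pig': sets bits 0 5 11 -> bits=100001000011100
After insert 'ant': sets bits 0 2 6 -> bits=101001100011100
After insert 'cow': sets bits 0 3 10 -> bits=101101100011100
After insert 'jay': sets bits 4 9 13 -> bits=101111100111110
After insert 'bee': sets bits 3 5 7 -> bits=101111110111110
After insert 'gnu': sets bits 5 8 14 -> bits=101111111111111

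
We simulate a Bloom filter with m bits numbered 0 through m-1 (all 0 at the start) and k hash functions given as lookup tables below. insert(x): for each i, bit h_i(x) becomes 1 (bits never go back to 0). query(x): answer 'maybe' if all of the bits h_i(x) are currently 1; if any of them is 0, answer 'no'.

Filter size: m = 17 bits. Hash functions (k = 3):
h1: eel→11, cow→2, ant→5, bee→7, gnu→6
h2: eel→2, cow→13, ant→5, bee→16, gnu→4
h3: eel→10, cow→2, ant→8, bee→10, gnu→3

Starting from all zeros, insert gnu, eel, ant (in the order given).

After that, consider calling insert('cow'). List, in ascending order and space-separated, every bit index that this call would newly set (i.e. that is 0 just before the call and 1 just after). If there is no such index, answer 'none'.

Start: bits=00000000000000000
After insert 'gnu': sets bits 3 4 6 -> bits=00011010000000000
After insert 'eel': sets bits 2 10 11 -> bits=00111010001100000
After insert 'ant': sets bits 5 8 -> bits=00111110101100000
insert 'cow' would touch bits 2 13; currently bit2=1, bit13=0
Bits that are 0 among those (would change 0->1): 13

Answer: 13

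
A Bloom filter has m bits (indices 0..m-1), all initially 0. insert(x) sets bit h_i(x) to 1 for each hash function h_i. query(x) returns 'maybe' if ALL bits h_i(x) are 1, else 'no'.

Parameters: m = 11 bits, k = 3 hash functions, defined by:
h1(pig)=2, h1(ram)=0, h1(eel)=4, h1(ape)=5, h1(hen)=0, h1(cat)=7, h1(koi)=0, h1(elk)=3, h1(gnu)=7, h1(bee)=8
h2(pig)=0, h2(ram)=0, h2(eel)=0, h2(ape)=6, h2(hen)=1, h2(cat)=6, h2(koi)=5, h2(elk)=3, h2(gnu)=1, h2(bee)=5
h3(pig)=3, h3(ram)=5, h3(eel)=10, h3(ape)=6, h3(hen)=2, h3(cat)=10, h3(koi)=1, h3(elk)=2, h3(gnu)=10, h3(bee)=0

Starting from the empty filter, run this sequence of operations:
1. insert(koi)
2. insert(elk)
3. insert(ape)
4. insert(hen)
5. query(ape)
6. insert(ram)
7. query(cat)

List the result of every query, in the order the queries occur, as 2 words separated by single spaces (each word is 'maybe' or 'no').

Answer: maybe no

Derivation:
Start: bits=00000000000
Op 1: insert koi -> sets bits 0 1 5 -> bits=11000100000
Op 2: insert elk -> sets bits 2 3 -> bits=11110100000
Op 3: insert ape -> sets bits 5 6 -> bits=11110110000
Op 4: insert hen -> sets bits 0 1 2 -> bits=11110110000
Op 5: query ape -> checks bit5=1, bit6=1 (all 1) -> maybe
Op 6: insert ram -> sets bits 0 5 -> bits=11110110000
Op 7: query cat -> checks bit6=1, bit7=0, bit10=0 (has a 0) -> no
Query results in order: maybe no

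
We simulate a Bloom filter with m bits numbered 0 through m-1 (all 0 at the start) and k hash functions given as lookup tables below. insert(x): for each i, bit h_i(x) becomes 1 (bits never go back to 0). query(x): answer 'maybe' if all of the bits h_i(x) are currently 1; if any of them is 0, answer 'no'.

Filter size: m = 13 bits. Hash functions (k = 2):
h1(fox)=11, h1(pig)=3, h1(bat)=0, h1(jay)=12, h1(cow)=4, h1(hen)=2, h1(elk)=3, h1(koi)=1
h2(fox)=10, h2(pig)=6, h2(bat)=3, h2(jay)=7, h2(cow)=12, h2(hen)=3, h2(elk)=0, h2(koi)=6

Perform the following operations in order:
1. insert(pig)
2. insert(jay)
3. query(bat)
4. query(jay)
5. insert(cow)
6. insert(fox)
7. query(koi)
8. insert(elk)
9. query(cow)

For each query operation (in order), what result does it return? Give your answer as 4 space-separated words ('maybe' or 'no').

Start: bits=0000000000000
Op 1: insert pig -> sets bits 3 6 -> bits=0001001000000
Op 2: insert jay -> sets bits 7 12 -> bits=0001001100001
Op 3: query bat -> checks bit0=0, bit3=1 (has a 0) -> no
Op 4: query jay -> checks bit7=1, bit12=1 (all 1) -> maybe
Op 5: insert cow -> sets bits 4 12 -> bits=0001101100001
Op 6: insert fox -> sets bits 10 11 -> bits=0001101100111
Op 7: query koi -> checks bit1=0, bit6=1 (has a 0) -> no
Op 8: insert elk -> sets bits 0 3 -> bits=1001101100111
Op 9: query cow -> checks bit4=1, bit12=1 (all 1) -> maybe
Query results in order: no maybe no maybe

Answer: no maybe no maybe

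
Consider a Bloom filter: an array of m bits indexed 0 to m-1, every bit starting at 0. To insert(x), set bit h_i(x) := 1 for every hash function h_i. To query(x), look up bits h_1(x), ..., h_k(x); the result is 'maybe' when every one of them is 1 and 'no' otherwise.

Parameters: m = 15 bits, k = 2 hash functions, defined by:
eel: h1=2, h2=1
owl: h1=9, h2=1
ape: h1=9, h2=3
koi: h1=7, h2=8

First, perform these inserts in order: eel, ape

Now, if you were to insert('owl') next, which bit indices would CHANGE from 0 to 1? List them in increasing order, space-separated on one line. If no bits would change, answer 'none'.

Start: bits=000000000000000
After insert 'eel': sets bits 1 2 -> bits=011000000000000
After insert 'ape': sets bits 3 9 -> bits=011100000100000
insert 'owl' would touch bits 1 9; currently bit1=1, bit9=1
Bits that are 0 among those (would change 0->1): none

Answer: none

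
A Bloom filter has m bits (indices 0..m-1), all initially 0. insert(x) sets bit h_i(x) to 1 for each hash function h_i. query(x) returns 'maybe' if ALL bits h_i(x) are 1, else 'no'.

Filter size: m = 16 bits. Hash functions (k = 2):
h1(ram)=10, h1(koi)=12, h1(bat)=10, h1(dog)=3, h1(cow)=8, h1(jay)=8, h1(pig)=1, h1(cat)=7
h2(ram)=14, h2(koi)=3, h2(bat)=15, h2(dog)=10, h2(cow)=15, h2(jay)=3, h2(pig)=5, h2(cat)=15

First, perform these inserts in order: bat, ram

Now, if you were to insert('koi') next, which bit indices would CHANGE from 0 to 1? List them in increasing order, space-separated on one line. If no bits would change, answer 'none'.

Answer: 3 12

Derivation:
Start: bits=0000000000000000
After insert 'bat': sets bits 10 15 -> bits=0000000000100001
After insert 'ram': sets bits 10 14 -> bits=0000000000100011
insert 'koi' would touch bits 3 12; currently bit3=0, bit12=0
Bits that are 0 among those (would change 0->1): 3 12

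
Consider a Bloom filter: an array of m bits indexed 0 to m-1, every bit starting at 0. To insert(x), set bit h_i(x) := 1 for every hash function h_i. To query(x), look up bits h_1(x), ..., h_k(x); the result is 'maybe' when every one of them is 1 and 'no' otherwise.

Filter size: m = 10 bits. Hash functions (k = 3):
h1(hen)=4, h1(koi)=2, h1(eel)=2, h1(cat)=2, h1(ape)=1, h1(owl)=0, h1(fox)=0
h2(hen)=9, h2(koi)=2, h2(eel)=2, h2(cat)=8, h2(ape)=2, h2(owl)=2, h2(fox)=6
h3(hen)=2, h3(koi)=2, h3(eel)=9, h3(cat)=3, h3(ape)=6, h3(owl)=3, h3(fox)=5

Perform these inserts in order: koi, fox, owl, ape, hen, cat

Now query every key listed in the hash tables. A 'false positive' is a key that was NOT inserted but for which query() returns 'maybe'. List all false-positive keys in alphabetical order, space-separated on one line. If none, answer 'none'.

Answer: eel

Derivation:
Start: bits=0000000000
After insert 'koi': sets bits 2 -> bits=0010000000
After insert 'fox': sets bits 0 5 6 -> bits=1010011000
After insert 'owl': sets bits 0 2 3 -> bits=1011011000
After insert 'ape': sets bits 1 2 6 -> bits=1111011000
After insert 'hen': sets bits 2 4 9 -> bits=1111111001
After insert 'cat': sets bits 2 3 8 -> bits=1111111011
Not inserted: eel — query each against bits=1111111011:
query eel: checks bit2=1, bit9=1 (all 1) -> maybe => FALSE POSITIVE
False positives (alphabetical): eel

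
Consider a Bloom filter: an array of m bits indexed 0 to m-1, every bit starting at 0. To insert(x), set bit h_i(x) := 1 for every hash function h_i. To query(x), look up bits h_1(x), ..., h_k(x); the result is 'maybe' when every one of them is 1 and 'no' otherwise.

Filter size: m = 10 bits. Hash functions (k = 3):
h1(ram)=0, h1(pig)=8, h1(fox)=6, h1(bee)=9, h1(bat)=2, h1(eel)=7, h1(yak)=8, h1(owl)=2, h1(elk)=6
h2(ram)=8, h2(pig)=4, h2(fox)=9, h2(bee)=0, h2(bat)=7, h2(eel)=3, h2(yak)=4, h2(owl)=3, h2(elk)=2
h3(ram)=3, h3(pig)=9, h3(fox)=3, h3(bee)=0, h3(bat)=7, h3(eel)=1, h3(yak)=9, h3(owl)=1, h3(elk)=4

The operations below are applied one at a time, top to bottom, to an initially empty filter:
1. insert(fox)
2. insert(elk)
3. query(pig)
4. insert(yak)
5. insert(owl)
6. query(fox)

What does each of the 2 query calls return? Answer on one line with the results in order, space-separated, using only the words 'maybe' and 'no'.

Start: bits=0000000000
Op 1: insert fox -> sets bits 3 6 9 -> bits=0001001001
Op 2: insert elk -> sets bits 2 4 6 -> bits=0011101001
Op 3: query pig -> checks bit4=1, bit8=0, bit9=1 (has a 0) -> no
Op 4: insert yak -> sets bits 4 8 9 -> bits=0011101011
Op 5: insert owl -> sets bits 1 2 3 -> bits=0111101011
Op 6: query fox -> checks bit3=1, bit6=1, bit9=1 (all 1) -> maybe
Query results in order: no maybe

Answer: no maybe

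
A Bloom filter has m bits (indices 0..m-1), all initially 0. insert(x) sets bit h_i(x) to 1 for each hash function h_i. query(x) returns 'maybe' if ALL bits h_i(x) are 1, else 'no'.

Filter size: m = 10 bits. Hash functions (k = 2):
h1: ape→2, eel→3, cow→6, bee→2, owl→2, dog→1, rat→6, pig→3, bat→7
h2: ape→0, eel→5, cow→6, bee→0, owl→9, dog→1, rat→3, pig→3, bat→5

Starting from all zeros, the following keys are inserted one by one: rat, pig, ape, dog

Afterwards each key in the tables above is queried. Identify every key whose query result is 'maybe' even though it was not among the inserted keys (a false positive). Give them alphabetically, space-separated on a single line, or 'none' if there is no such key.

Answer: bee cow

Derivation:
Start: bits=0000000000
After insert 'rat': sets bits 3 6 -> bits=0001001000
After insert 'pig': sets bits 3 -> bits=0001001000
After insert 'ape': sets bits 0 2 -> bits=1011001000
After insert 'dog': sets bits 1 -> bits=1111001000
Not inserted: bat bee cow eel owl — query each against bits=1111001000:
query bat: checks bit5=0, bit7=0 (has a 0) -> no => not a false positive
query bee: checks bit0=1, bit2=1 (all 1) -> maybe => FALSE POSITIVE
query cow: checks bit6=1 (all 1) -> maybe => FALSE POSITIVE
query eel: checks bit3=1, bit5=0 (has a 0) -> no => not a false positive
query owl: checks bit2=1, bit9=0 (has a 0) -> no => not a false positive
False positives (alphabetical): bee cow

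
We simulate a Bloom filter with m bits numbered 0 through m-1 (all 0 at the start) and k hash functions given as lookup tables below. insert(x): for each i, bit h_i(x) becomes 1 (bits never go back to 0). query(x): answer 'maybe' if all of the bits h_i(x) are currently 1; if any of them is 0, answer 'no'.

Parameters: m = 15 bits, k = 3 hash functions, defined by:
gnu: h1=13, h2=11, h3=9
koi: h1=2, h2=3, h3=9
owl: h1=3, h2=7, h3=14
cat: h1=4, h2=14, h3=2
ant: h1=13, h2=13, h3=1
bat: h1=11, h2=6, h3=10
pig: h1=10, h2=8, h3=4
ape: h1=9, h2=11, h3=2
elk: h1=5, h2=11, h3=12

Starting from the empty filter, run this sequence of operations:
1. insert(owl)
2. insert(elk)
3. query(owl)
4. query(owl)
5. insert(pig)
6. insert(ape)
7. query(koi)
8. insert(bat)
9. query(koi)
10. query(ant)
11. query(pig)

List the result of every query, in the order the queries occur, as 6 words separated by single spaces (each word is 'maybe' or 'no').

Answer: maybe maybe maybe maybe no maybe

Derivation:
Start: bits=000000000000000
Op 1: insert owl -> sets bits 3 7 14 -> bits=000100010000001
Op 2: insert elk -> sets bits 5 11 12 -> bits=000101010001101
Op 3: query owl -> checks bit3=1, bit7=1, bit14=1 (all 1) -> maybe
Op 4: query owl -> checks bit3=1, bit7=1, bit14=1 (all 1) -> maybe
Op 5: insert pig -> sets bits 4 8 10 -> bits=000111011011101
Op 6: insert ape -> sets bits 2 9 11 -> bits=001111011111101
Op 7: query koi -> checks bit2=1, bit3=1, bit9=1 (all 1) -> maybe
Op 8: insert bat -> sets bits 6 10 11 -> bits=001111111111101
Op 9: query koi -> checks bit2=1, bit3=1, bit9=1 (all 1) -> maybe
Op 10: query ant -> checks bit1=0, bit13=0 (has a 0) -> no
Op 11: query pig -> checks bit4=1, bit8=1, bit10=1 (all 1) -> maybe
Query results in order: maybe maybe maybe maybe no maybe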